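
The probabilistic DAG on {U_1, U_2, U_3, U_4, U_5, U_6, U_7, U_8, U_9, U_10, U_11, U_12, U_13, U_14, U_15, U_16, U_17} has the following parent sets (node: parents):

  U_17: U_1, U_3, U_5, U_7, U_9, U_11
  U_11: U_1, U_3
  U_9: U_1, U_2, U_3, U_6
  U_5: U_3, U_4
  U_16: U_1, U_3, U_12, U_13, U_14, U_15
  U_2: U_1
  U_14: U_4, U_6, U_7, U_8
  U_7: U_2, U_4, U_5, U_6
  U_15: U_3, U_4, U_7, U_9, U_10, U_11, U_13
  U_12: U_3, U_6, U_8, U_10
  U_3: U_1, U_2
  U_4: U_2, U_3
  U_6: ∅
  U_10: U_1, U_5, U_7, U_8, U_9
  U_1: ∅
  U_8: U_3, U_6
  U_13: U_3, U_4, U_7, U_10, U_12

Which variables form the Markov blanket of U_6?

{U_1, U_2, U_3, U_4, U_5, U_7, U_8, U_9, U_10, U_12, U_14}

A node's Markov blanket = Pa ∪ Ch ∪ (parents of Ch other than the node itself).
Parents of U_6: none.
U_6's children: U_7, U_8, U_9, U_12, U_14.
For each child, the remaining parents (spouses of U_6):
  U_7: U_2, U_4, U_5
  U_8: U_3
  U_9: U_1, U_2, U_3
  U_12: U_3, U_8, U_10
  U_14: U_4, U_7, U_8
Taking the union gives {U_1, U_2, U_3, U_4, U_5, U_7, U_8, U_9, U_10, U_12, U_14}.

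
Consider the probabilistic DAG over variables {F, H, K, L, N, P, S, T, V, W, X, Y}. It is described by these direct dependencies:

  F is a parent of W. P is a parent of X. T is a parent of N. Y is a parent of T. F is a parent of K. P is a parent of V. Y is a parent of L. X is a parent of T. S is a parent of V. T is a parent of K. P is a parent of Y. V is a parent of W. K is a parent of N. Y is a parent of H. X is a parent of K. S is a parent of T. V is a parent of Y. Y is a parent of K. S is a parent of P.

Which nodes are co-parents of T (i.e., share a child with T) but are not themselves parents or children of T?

Children of T: K, N.
  K also has parents F, X, Y.
  N also has parent K.
Excluding nodes already adjacent to T (K, N, S, X, Y), the co-parent-only contribution is {F}.

{F}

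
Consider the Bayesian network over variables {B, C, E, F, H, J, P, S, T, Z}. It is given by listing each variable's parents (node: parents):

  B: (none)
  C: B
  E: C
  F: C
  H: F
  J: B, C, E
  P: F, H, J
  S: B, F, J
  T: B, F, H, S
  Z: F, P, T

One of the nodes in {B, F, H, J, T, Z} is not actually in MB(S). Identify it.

Z

The Markov blanket of a node is its parents, its children, and the other parents of its children.
Ch(S) = {T}.
S has parents B, F, J.
For each child, the remaining parents (spouses of S):
  T: B, F, H
MB(S) = {B, F, H, J, T}.
Z is neither a parent, child, nor co-parent of S, so it does not belong.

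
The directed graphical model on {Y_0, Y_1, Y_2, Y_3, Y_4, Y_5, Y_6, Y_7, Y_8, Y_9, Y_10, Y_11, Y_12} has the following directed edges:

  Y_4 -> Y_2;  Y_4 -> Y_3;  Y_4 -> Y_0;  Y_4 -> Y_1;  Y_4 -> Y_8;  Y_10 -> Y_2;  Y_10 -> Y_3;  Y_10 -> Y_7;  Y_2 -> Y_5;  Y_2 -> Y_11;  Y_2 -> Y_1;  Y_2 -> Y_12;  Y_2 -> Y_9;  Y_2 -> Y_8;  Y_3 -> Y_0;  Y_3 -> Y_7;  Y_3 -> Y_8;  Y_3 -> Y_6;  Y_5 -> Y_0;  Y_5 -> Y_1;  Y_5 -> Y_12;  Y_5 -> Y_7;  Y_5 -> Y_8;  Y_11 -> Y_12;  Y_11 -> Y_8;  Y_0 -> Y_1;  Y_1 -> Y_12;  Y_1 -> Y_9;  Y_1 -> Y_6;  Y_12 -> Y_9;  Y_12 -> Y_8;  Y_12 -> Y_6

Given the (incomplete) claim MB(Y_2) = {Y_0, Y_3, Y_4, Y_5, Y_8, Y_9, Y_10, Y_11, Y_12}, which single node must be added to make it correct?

The Markov blanket of a node is its parents, its children, and the other parents of its children.
Children of Y_2: Y_1, Y_5, Y_8, Y_9, Y_11, Y_12.
Y_2's parents: Y_4, Y_10.
For each child, the remaining parents (spouses of Y_2):
  Y_5: —
  Y_11: —
  Y_1: Y_0, Y_4, Y_5
  Y_12: Y_1, Y_5, Y_11
  Y_9: Y_1, Y_12
  Y_8: Y_3, Y_4, Y_5, Y_11, Y_12
MB(Y_2) = {Y_0, Y_1, Y_3, Y_4, Y_5, Y_8, Y_9, Y_10, Y_11, Y_12}.
Comparing with the claimed set, Y_1 is missing.

Y_1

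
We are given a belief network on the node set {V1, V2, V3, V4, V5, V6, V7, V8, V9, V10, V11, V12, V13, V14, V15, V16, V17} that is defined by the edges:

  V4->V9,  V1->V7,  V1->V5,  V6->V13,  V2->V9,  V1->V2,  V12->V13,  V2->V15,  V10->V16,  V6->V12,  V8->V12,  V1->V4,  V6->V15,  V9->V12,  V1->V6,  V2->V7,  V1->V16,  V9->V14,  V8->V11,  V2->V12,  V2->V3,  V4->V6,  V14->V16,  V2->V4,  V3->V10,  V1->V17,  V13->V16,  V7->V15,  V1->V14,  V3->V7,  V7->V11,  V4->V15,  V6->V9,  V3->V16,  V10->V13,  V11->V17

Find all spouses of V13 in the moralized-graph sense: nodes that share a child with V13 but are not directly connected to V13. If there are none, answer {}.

{V1, V3, V14}

Children of V13: V16.
  V16: V1, V3, V10, V14
Excluding nodes already adjacent to V13 (V6, V10, V12, V16), the co-parent-only contribution is {V1, V3, V14}.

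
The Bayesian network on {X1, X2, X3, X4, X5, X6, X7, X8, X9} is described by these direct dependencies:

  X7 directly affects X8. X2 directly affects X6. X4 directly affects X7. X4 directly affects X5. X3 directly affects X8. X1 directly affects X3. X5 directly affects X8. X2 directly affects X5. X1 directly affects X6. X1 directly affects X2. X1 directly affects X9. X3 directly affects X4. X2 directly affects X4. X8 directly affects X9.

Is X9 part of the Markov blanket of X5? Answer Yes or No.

No

The Markov blanket of a node is its parents, its children, and the other parents of its children.
X5's children: X8.
X5's parents: X2, X4.
For each child, the remaining parents (spouses of X5):
  parents(X8) \ {X5} = {X3, X7}.
MB(X5) = {X2, X3, X4, X7, X8}; X9 is not in this set.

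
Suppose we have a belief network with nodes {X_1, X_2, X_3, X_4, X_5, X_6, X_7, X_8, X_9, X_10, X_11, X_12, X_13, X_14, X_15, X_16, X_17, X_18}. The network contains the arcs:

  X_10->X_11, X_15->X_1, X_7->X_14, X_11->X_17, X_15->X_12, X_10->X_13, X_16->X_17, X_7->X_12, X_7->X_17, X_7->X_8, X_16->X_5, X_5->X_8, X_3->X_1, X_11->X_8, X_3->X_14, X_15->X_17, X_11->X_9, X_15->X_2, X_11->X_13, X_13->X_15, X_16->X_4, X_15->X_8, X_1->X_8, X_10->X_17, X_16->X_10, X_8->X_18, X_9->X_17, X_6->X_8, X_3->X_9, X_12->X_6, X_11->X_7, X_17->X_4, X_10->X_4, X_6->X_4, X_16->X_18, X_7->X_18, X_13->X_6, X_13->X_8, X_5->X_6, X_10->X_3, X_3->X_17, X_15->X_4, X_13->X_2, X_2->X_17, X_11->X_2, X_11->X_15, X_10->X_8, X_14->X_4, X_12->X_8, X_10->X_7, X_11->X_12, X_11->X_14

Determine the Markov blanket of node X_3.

{X_1, X_2, X_7, X_9, X_10, X_11, X_14, X_15, X_16, X_17}

Recall MB(v) = parents ∪ children ∪ spouses, where spouses are the other parents of v's children.
Pa(X_3) = {X_10}.
X_3 has children X_1, X_9, X_14, X_17.
Co-parents of X_3 (other parents of its children):
  X_9's other parent is X_11.
  X_14's other parents are X_7, X_11.
  X_1's other parent is X_15.
  parents(X_17) \ {X_3} = {X_2, X_7, X_9, X_10, X_11, X_15, X_16}.
MB(X_3) = {X_1, X_2, X_7, X_9, X_10, X_11, X_14, X_15, X_16, X_17}.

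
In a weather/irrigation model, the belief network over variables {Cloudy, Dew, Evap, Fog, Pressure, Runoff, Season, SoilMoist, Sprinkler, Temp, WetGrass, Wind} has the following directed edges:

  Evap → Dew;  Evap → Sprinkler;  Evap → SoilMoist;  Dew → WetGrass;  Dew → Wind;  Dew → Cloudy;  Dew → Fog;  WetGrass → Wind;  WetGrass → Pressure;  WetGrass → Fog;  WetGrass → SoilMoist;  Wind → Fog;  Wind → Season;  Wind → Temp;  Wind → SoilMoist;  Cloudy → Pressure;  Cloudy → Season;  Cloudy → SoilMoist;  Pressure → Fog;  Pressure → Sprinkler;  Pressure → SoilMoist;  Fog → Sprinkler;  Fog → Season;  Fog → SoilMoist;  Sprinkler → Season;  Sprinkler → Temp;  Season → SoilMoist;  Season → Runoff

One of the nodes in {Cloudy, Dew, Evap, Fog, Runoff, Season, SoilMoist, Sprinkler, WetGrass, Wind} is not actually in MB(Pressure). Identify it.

Runoff

Pressure's parents: Cloudy, WetGrass.
Pressure's children: Fog, SoilMoist, Sprinkler.
For each child, the remaining parents (spouses of Pressure):
  parents(Fog) \ {Pressure} = {Dew, WetGrass, Wind}.
  Sprinkler's other parents are Evap, Fog.
  parents(SoilMoist) \ {Pressure} = {Cloudy, Evap, Fog, Season, WetGrass, Wind}.
MB(Pressure) = {Cloudy, Dew, Evap, Fog, Season, SoilMoist, Sprinkler, WetGrass, Wind}.
Runoff is neither a parent, child, nor co-parent of Pressure, so it does not belong.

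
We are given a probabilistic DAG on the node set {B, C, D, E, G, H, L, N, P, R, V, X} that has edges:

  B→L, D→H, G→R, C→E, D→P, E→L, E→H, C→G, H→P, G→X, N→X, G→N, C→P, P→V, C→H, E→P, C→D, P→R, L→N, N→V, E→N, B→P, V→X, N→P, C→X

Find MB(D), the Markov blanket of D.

{B, C, E, H, N, P}

Pa(D) = {C}.
Children of D: H, P.
Parents of each child, excluding D:
  H: C, E
  P: B, C, E, H, N
Taking the union gives {B, C, E, H, N, P}.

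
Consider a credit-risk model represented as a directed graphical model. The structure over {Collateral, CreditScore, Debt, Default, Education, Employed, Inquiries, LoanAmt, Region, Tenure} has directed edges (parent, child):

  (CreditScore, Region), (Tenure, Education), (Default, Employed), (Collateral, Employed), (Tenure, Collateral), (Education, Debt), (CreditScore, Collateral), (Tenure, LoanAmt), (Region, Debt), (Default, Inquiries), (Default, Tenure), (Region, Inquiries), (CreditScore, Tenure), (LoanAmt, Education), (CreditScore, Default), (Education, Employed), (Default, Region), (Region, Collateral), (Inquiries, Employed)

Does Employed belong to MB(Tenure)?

No

A node's Markov blanket = Pa ∪ Ch ∪ (parents of Ch other than the node itself).
Ch(Tenure) = {Collateral, Education, LoanAmt}.
Tenure's parents: CreditScore, Default.
For each child, the remaining parents (spouses of Tenure):
  LoanAmt: no additional parents.
  parents(Education) \ {Tenure} = {LoanAmt}.
  Collateral's other parents are CreditScore, Region.
MB(Tenure) = {Collateral, CreditScore, Default, Education, LoanAmt, Region}; Employed is not in this set.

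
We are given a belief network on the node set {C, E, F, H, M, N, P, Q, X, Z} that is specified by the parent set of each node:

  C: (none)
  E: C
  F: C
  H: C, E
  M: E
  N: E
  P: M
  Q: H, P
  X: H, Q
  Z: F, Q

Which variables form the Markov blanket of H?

H's parents: C, E.
Children of H: Q, X.
For each child, the remaining parents (spouses of H):
  Q's other parent is P.
  X also has parent Q.
Union: {C, E} ∪ {Q, X} ∪ {P, Q} = {C, E, P, Q, X}.

{C, E, P, Q, X}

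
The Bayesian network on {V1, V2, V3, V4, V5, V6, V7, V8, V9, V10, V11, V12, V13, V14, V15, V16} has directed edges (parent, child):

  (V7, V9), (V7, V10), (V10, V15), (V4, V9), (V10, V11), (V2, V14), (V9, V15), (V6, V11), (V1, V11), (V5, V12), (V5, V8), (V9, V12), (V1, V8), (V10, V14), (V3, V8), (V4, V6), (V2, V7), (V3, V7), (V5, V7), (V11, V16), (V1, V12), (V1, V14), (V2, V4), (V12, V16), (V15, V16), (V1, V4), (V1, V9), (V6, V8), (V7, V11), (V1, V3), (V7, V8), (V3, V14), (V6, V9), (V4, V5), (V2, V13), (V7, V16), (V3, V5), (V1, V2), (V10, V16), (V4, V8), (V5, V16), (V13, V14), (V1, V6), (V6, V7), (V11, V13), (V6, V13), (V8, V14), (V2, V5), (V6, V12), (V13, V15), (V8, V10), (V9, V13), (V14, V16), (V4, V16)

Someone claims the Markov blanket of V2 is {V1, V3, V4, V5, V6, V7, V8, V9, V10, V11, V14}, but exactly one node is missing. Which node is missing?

V13

The Markov blanket of a node is its parents, its children, and the other parents of its children.
Parents of V2: V1.
Children of V2: V4, V5, V7, V13, V14.
Co-parents of V2 (other parents of its children):
  V4's other parent is V1.
  parents(V5) \ {V2} = {V3, V4}.
  parents(V7) \ {V2} = {V3, V5, V6}.
  parents(V13) \ {V2} = {V6, V9, V11}.
  V14's other parents are V1, V3, V8, V10, V13.
MB(V2) = {V1, V3, V4, V5, V6, V7, V8, V9, V10, V11, V13, V14}.
Comparing with the claimed set, V13 is missing.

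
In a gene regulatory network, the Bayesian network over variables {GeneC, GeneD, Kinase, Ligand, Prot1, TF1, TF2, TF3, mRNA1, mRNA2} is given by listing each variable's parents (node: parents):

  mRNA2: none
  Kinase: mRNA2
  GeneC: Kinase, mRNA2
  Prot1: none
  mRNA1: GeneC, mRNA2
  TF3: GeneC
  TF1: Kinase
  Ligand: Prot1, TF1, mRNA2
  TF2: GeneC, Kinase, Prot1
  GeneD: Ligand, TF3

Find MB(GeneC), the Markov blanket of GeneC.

{Kinase, Prot1, TF2, TF3, mRNA1, mRNA2}

The Markov blanket of a node is its parents, its children, and the other parents of its children.
Children of GeneC: TF2, TF3, mRNA1.
GeneC's parents: Kinase, mRNA2.
Co-parents of GeneC (other parents of its children):
  mRNA1 also has parent mRNA2.
  TF3: no additional parents.
  parents(TF2) \ {GeneC} = {Kinase, Prot1}.
MB(GeneC) = {Kinase, Prot1, TF2, TF3, mRNA1, mRNA2}.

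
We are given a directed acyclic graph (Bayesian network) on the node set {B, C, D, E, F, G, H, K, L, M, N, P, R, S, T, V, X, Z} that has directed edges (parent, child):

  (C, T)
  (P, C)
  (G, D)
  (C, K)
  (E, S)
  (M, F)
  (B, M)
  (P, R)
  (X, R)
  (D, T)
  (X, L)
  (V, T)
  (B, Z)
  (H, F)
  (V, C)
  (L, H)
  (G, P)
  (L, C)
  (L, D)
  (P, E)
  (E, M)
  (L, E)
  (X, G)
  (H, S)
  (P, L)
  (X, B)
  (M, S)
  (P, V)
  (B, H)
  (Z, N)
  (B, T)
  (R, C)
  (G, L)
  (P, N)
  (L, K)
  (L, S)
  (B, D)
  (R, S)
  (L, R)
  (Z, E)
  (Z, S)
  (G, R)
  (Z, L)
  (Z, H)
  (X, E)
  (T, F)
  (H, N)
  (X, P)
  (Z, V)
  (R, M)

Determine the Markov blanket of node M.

{B, E, F, H, L, R, S, T, Z}

The Markov blanket of a node is its parents, its children, and the other parents of its children.
Children of M: F, S.
Parents of M: B, E, R.
Other parents of M's children:
  F's other parents are H, T.
  S also has parents E, H, L, R, Z.
Taking the union gives {B, E, F, H, L, R, S, T, Z}.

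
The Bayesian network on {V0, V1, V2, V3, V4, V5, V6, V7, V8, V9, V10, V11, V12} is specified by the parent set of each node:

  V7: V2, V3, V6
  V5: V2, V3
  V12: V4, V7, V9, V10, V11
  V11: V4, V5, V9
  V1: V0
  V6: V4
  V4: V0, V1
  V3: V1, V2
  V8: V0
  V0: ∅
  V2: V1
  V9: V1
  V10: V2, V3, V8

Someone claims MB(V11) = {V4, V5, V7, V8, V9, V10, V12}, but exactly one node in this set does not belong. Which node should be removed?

V8

Children of V11: V12.
V11 has parents V4, V5, V9.
Co-parents of V11 (other parents of its children):
  parents(V12) \ {V11} = {V4, V7, V9, V10}.
MB(V11) = {V4, V5, V7, V9, V10, V12}.
V8 is neither a parent, child, nor co-parent of V11, so it does not belong.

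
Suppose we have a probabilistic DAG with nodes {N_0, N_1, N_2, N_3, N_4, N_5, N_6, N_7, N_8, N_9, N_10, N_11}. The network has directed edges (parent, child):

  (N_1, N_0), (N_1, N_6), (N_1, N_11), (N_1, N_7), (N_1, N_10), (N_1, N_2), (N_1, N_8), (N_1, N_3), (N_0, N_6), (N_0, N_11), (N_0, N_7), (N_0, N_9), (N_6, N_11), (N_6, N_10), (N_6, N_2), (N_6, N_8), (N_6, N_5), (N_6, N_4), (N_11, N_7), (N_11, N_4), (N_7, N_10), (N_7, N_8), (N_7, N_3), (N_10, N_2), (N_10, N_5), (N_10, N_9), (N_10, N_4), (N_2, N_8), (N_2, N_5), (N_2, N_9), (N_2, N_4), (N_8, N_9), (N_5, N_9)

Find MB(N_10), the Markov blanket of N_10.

By definition, MB(N_10) is built from N_10's parents, N_10's children, and the co-parents of N_10.
N_10 has children N_2, N_4, N_5, N_9.
Parents of N_10: N_1, N_6, N_7.
Parents of each child, excluding N_10:
  parents(N_2) \ {N_10} = {N_1, N_6}.
  parents(N_5) \ {N_10} = {N_2, N_6}.
  parents(N_9) \ {N_10} = {N_0, N_2, N_5, N_8}.
  parents(N_4) \ {N_10} = {N_2, N_6, N_11}.
Taking the union gives {N_0, N_1, N_2, N_4, N_5, N_6, N_7, N_8, N_9, N_11}.

{N_0, N_1, N_2, N_4, N_5, N_6, N_7, N_8, N_9, N_11}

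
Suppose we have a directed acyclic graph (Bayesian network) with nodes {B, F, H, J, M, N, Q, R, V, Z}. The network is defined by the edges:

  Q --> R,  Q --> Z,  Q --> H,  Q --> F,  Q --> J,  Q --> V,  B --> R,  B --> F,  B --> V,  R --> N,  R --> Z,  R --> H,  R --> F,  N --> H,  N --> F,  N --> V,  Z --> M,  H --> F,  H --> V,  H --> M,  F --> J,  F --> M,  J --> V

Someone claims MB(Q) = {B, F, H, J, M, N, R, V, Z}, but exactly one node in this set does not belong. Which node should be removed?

M

Recall MB(v) = parents ∪ children ∪ spouses, where spouses are the other parents of v's children.
Pa(Q) = {}.
Q's children: F, H, J, R, V, Z.
For each child, the remaining parents (spouses of Q):
  R: B
  Z: R
  H: N, R
  F: B, H, N, R
  J: F
  V: B, H, J, N
MB(Q) = {B, F, H, J, N, R, V, Z}.
M is neither a parent, child, nor co-parent of Q, so it does not belong.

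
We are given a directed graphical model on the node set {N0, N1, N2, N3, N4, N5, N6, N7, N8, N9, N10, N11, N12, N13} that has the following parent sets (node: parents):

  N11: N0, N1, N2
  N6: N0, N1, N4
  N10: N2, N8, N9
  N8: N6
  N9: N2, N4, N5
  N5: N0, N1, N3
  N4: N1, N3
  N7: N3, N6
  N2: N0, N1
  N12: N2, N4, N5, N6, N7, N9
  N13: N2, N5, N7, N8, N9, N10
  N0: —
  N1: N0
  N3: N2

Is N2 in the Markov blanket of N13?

Yes

N2 is a parent of N13.
So N2 ∈ MB(N13).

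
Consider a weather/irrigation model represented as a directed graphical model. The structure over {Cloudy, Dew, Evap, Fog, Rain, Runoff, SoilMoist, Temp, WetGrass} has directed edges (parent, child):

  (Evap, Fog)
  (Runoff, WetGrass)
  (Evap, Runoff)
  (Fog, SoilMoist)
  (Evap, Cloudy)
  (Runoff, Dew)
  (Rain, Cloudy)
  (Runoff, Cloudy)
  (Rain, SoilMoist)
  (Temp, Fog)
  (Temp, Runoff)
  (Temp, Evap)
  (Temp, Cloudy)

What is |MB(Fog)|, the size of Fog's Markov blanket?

Ch(Fog) = {SoilMoist}.
Fog has parents Evap, Temp.
Co-parents of Fog (other parents of its children):
  SoilMoist's other parent is Rain.
MB(Fog) = {Evap, Rain, SoilMoist, Temp}, which has 4 nodes.

4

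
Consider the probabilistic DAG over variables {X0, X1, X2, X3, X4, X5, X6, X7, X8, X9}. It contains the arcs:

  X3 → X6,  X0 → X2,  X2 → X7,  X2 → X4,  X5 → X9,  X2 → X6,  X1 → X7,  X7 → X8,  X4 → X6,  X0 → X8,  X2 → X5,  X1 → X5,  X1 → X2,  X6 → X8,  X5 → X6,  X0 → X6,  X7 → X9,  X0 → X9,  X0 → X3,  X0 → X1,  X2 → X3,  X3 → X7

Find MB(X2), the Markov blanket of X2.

The Markov blanket of a node is its parents, its children, and the other parents of its children.
X2 has children X3, X4, X5, X6, X7.
X2 has parents X0, X1.
For each child, the remaining parents (spouses of X2):
  X3's other parent is X0.
  X4 has no other parent.
  X5 also has parent X1.
  X6 also has parents X0, X3, X4, X5.
  X7's other parents are X1, X3.
MB(X2) = {X0, X1, X3, X4, X5, X6, X7}.

{X0, X1, X3, X4, X5, X6, X7}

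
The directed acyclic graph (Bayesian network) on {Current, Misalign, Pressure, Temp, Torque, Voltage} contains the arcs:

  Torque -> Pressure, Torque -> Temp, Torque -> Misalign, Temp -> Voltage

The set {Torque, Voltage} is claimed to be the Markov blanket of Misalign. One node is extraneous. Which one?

Voltage

Recall MB(v) = parents ∪ children ∪ spouses, where spouses are the other parents of v's children.
Misalign's parents: Torque.
Ch(Misalign) = {}.
Misalign has no children, so there are no co-parents.
MB(Misalign) = {Torque}.
Voltage is neither a parent, child, nor co-parent of Misalign, so it does not belong.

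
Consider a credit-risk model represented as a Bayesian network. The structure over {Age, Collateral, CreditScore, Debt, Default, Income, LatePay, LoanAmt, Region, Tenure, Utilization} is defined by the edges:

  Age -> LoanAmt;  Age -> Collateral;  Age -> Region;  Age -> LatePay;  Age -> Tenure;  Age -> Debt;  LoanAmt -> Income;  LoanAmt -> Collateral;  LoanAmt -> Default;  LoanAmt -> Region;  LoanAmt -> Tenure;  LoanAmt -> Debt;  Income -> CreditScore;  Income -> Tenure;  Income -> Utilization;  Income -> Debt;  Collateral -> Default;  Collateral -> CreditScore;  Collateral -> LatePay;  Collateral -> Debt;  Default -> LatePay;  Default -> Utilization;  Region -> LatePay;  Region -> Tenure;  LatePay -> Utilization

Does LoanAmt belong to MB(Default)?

Yes

LoanAmt is a parent of Default.
So LoanAmt ∈ MB(Default).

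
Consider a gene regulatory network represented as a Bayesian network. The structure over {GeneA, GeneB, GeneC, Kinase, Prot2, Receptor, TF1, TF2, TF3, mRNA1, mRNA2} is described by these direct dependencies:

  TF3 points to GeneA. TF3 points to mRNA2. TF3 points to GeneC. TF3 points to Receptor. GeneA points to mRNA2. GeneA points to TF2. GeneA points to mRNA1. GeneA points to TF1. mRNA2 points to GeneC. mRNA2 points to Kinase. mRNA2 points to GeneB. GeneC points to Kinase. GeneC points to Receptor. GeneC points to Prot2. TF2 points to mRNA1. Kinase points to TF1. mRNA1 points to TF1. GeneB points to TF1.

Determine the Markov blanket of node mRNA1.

A node's Markov blanket = Pa ∪ Ch ∪ (parents of Ch other than the node itself).
mRNA1's parents: GeneA, TF2.
Ch(mRNA1) = {TF1}.
Other parents of mRNA1's children:
  TF1 also has parents GeneA, GeneB, Kinase.
Union: {GeneA, TF2} ∪ {TF1} ∪ {GeneA, GeneB, Kinase} = {GeneA, GeneB, Kinase, TF1, TF2}.

{GeneA, GeneB, Kinase, TF1, TF2}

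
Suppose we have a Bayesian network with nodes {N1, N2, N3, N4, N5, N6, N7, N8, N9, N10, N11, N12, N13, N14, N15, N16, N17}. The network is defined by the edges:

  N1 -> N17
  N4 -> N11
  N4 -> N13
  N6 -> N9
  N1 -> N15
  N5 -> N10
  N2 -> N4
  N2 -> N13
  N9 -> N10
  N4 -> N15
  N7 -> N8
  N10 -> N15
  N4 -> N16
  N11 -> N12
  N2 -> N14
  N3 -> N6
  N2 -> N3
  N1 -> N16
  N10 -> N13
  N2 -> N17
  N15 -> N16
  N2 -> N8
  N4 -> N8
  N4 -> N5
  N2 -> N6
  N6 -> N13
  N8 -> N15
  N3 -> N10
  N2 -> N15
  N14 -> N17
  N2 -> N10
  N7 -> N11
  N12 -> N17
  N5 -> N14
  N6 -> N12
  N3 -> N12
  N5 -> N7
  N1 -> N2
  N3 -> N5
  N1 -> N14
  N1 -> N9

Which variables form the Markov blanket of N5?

{N1, N2, N3, N4, N7, N9, N10, N14}

Children of N5: N7, N10, N14.
N5's parents: N3, N4.
For each child, the remaining parents (spouses of N5):
  N7: no additional parents.
  N10 also has parents N2, N3, N9.
  N14's other parents are N1, N2.
Union: {N3, N4} ∪ {N7, N10, N14} ∪ {N1, N2, N3, N9} = {N1, N2, N3, N4, N7, N9, N10, N14}.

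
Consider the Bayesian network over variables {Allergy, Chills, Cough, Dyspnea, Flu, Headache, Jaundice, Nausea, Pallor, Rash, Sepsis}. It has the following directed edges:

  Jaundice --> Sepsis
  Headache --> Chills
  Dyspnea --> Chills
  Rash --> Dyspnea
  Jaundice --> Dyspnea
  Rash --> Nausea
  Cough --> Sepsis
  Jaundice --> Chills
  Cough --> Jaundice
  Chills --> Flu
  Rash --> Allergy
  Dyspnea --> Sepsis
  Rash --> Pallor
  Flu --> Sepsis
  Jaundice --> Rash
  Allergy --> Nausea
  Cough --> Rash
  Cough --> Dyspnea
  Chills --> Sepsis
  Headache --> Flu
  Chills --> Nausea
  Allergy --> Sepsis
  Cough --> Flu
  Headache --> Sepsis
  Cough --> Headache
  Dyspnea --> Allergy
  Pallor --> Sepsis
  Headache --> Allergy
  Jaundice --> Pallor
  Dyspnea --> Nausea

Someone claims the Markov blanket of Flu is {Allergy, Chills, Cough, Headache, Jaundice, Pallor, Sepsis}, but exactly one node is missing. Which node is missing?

Dyspnea

By definition, MB(Flu) is built from Flu's parents, Flu's children, and the co-parents of Flu.
Parents of Flu: Chills, Cough, Headache.
Children of Flu: Sepsis.
Parents of each child, excluding Flu:
  Sepsis also has parents Allergy, Chills, Cough, Dyspnea, Headache, Jaundice, Pallor.
MB(Flu) = {Allergy, Chills, Cough, Dyspnea, Headache, Jaundice, Pallor, Sepsis}.
Comparing with the claimed set, Dyspnea is missing.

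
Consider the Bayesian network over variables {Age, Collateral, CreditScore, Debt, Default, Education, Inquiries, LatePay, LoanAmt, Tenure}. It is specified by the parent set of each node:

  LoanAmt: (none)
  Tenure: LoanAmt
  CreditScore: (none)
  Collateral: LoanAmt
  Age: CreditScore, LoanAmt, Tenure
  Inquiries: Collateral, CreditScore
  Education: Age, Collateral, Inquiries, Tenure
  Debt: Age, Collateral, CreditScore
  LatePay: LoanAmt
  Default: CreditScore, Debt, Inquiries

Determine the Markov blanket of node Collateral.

Parents of Collateral: LoanAmt.
Children of Collateral: Debt, Education, Inquiries.
Parents of each child, excluding Collateral:
  Inquiries: CreditScore
  Education: Age, Inquiries, Tenure
  Debt: Age, CreditScore
MB(Collateral) = {Age, CreditScore, Debt, Education, Inquiries, LoanAmt, Tenure}.

{Age, CreditScore, Debt, Education, Inquiries, LoanAmt, Tenure}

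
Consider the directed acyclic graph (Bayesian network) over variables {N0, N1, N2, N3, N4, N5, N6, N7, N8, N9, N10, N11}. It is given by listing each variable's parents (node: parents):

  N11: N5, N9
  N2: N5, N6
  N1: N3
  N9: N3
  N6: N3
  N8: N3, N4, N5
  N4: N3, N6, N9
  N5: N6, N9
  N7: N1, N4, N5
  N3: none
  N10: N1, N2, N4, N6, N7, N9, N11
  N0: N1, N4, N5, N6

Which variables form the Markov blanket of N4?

Recall MB(v) = parents ∪ children ∪ spouses, where spouses are the other parents of v's children.
N4 has parents N3, N6, N9.
Children of N4: N0, N7, N8, N10.
For each child, the remaining parents (spouses of N4):
  N8: N3, N5
  N7: N1, N5
  N10: N1, N2, N6, N7, N9, N11
  N0: N1, N5, N6
MB(N4) = {N0, N1, N2, N3, N5, N6, N7, N8, N9, N10, N11}.

{N0, N1, N2, N3, N5, N6, N7, N8, N9, N10, N11}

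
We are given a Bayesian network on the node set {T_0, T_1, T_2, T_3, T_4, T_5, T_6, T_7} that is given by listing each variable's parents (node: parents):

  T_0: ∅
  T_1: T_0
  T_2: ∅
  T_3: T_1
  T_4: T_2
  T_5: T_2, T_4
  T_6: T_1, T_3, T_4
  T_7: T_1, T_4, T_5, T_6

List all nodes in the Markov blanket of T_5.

T_5's parents: T_2, T_4.
Children of T_5: T_7.
Co-parents of T_5 (other parents of its children):
  T_7's other parents are T_1, T_4, T_6.
So the Markov blanket of T_5 is {T_1, T_2, T_4, T_6, T_7}.

{T_1, T_2, T_4, T_6, T_7}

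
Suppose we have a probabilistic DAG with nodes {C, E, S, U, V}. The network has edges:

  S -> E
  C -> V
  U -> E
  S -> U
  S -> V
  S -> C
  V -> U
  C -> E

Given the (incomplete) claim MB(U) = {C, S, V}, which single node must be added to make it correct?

Ch(U) = {E}.
Pa(U) = {S, V}.
Other parents of U's children:
  parents(E) \ {U} = {C, S}.
MB(U) = {C, E, S, V}.
Comparing with the claimed set, E is missing.

E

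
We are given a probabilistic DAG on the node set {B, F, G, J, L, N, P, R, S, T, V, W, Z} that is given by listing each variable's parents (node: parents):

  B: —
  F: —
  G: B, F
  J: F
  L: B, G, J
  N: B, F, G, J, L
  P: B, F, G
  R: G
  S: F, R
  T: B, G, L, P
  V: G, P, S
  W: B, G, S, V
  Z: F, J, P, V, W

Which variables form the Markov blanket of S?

{B, F, G, P, R, V, W}

The Markov blanket of a node is its parents, its children, and the other parents of its children.
S has parents F, R.
S's children: V, W.
Co-parents of S (other parents of its children):
  V: G, P
  W: B, G, V
Taking the union gives {B, F, G, P, R, V, W}.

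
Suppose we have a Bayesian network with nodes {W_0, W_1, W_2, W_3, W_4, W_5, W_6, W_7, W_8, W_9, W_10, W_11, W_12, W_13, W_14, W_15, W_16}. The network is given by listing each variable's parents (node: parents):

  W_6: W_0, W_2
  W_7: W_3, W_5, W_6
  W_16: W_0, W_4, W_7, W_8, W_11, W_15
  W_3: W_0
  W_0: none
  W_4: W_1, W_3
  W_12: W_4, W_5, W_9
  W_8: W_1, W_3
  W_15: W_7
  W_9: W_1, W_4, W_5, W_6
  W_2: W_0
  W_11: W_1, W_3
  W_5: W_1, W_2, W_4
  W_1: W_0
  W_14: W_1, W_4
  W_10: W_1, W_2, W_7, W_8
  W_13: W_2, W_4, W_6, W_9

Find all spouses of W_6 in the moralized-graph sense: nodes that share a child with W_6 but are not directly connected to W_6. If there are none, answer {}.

{W_1, W_3, W_4, W_5}

Children of W_6: W_7, W_9, W_13.
  parents(W_7) \ {W_6} = {W_3, W_5}.
  parents(W_9) \ {W_6} = {W_1, W_4, W_5}.
  parents(W_13) \ {W_6} = {W_2, W_4, W_9}.
Excluding nodes already adjacent to W_6 (W_0, W_2, W_7, W_9, W_13), the co-parent-only contribution is {W_1, W_3, W_4, W_5}.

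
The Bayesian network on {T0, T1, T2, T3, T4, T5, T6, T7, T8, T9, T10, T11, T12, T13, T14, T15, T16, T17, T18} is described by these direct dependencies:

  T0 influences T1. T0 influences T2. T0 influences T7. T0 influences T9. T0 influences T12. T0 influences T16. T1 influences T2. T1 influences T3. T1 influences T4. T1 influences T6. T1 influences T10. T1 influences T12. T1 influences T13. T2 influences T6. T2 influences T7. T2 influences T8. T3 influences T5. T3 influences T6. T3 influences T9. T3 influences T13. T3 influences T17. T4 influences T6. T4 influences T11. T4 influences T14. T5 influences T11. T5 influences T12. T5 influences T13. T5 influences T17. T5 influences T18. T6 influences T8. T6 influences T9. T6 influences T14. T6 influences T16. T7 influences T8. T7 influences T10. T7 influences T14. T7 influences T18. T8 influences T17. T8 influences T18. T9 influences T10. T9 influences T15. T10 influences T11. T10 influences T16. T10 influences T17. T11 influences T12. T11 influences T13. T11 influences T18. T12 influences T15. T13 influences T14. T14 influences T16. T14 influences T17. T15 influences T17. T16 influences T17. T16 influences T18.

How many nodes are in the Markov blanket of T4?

Pa(T4) = {T1}.
T4 has children T6, T11, T14.
Parents of each child, excluding T4:
  T6 also has parents T1, T2, T3.
  T11's other parents are T5, T10.
  T14 also has parents T6, T7, T13.
MB(T4) = {T1, T2, T3, T5, T6, T7, T10, T11, T13, T14}, which has 10 nodes.

10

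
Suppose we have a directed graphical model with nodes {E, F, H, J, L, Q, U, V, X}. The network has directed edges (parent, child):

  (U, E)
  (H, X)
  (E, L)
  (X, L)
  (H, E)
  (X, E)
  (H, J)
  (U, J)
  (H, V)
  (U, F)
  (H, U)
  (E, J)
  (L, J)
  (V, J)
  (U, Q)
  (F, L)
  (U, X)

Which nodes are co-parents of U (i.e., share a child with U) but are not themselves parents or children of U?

Children of U: E, F, J, Q, X.
  F has no other parent.
  Q has no other parent.
  parents(X) \ {U} = {H}.
  E's other parents are H, X.
  J also has parents E, H, L, V.
Excluding nodes already adjacent to U (E, F, H, J, Q, X), the co-parent-only contribution is {L, V}.

{L, V}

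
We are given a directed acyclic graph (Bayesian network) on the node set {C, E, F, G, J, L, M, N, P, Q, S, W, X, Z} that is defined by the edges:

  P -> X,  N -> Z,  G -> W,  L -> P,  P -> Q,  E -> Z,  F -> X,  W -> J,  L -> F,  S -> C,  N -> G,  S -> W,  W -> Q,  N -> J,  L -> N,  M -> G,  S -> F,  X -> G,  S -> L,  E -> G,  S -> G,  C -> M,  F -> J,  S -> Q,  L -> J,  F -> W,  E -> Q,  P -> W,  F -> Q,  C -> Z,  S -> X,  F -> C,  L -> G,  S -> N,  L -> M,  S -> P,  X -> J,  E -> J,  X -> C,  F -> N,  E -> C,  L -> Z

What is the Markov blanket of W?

W's children: J, Q.
Parents of W: F, G, P, S.
Parents of each child, excluding W:
  Q's other parents are E, F, P, S.
  parents(J) \ {W} = {E, F, L, N, X}.
MB(W) = {E, F, G, J, L, N, P, Q, S, X}.

{E, F, G, J, L, N, P, Q, S, X}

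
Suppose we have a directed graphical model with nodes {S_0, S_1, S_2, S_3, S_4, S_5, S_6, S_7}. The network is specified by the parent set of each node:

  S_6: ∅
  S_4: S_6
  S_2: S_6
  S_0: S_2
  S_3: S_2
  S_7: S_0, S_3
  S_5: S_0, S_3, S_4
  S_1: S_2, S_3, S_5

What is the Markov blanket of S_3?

S_3's children: S_1, S_5, S_7.
S_3's parents: S_2.
Other parents of S_3's children:
  parents(S_7) \ {S_3} = {S_0}.
  S_5 also has parents S_0, S_4.
  parents(S_1) \ {S_3} = {S_2, S_5}.
MB(S_3) = {S_0, S_1, S_2, S_4, S_5, S_7}.

{S_0, S_1, S_2, S_4, S_5, S_7}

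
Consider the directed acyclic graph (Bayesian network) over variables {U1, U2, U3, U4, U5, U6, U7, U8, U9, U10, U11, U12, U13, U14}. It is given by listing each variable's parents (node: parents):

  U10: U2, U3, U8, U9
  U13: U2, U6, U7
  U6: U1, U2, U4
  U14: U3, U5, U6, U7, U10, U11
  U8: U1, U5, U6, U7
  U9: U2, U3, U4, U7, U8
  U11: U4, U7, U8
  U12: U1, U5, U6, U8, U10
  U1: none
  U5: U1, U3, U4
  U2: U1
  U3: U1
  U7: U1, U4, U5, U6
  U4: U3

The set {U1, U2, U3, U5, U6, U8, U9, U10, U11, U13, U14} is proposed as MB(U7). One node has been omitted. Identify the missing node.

U7 has children U8, U9, U11, U13, U14.
Pa(U7) = {U1, U4, U5, U6}.
Other parents of U7's children:
  parents(U8) \ {U7} = {U1, U5, U6}.
  U9 also has parents U2, U3, U4, U8.
  U11's other parents are U4, U8.
  parents(U13) \ {U7} = {U2, U6}.
  parents(U14) \ {U7} = {U3, U5, U6, U10, U11}.
MB(U7) = {U1, U2, U3, U4, U5, U6, U8, U9, U10, U11, U13, U14}.
Comparing with the claimed set, U4 is missing.

U4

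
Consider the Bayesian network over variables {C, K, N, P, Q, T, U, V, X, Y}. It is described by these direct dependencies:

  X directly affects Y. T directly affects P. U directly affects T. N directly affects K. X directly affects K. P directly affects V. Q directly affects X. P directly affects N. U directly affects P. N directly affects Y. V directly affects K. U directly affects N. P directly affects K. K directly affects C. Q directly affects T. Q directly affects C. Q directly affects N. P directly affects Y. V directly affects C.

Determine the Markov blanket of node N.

Children of N: K, Y.
N has parents P, Q, U.
Parents of each child, excluding N:
  K: P, V, X
  Y: P, X
Union: {P, Q, U} ∪ {K, Y} ∪ {P, V, X} = {K, P, Q, U, V, X, Y}.

{K, P, Q, U, V, X, Y}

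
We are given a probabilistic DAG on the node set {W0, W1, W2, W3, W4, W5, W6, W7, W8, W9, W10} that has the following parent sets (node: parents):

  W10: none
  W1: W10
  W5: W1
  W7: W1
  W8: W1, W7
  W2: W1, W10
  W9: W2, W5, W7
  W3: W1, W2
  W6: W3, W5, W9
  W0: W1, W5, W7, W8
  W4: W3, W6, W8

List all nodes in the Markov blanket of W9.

{W2, W3, W5, W6, W7}

W9's parents: W2, W5, W7.
Children of W9: W6.
For each child, the remaining parents (spouses of W9):
  W6's other parents are W3, W5.
Taking the union gives {W2, W3, W5, W6, W7}.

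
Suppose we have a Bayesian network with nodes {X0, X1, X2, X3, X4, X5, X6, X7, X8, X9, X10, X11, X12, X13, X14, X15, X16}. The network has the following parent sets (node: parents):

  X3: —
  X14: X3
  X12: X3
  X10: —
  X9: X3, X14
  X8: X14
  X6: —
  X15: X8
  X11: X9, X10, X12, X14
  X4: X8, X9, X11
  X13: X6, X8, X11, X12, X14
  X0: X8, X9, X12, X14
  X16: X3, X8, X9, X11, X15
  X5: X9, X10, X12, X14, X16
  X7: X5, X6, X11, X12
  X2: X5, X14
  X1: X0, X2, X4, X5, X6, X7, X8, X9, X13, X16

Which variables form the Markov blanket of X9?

X9's children: X0, X1, X4, X5, X11, X16.
X9 has parents X3, X14.
For each child, the remaining parents (spouses of X9):
  X11: X10, X12, X14
  X4: X8, X11
  X0: X8, X12, X14
  X16: X3, X8, X11, X15
  X5: X10, X12, X14, X16
  X1: X0, X2, X4, X5, X6, X7, X8, X13, X16
Union: {X3, X14} ∪ {X0, X1, X4, X5, X11, X16} ∪ {X0, X2, X3, X4, X5, X6, X7, X8, X10, X11, X12, X13, X14, X15, X16} = {X0, X1, X2, X3, X4, X5, X6, X7, X8, X10, X11, X12, X13, X14, X15, X16}.

{X0, X1, X2, X3, X4, X5, X6, X7, X8, X10, X11, X12, X13, X14, X15, X16}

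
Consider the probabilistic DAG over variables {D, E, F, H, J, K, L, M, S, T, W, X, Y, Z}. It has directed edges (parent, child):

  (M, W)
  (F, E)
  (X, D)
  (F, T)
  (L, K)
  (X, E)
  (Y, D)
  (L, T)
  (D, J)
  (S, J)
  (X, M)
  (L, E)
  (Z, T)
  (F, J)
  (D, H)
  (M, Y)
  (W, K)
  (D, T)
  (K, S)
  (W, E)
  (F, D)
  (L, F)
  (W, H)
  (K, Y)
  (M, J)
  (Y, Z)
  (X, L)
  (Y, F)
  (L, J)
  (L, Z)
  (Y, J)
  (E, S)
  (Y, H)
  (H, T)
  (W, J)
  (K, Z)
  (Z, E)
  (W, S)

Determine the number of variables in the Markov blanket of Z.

A node's Markov blanket = Pa ∪ Ch ∪ (parents of Ch other than the node itself).
Z has parents K, L, Y.
Z has children E, T.
Parents of each child, excluding Z:
  E: F, L, W, X
  T: D, F, H, L
MB(Z) = {D, E, F, H, K, L, T, W, X, Y}, which has 10 nodes.

10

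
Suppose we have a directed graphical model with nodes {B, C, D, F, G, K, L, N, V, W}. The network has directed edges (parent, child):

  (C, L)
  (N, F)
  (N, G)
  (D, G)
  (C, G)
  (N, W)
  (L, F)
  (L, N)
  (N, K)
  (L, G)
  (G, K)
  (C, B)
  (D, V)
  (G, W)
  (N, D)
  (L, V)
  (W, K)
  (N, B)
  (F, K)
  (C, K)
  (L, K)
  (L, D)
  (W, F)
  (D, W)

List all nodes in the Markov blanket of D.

By definition, MB(D) is built from D's parents, D's children, and the co-parents of D.
Pa(D) = {L, N}.
Ch(D) = {G, V, W}.
For each child, the remaining parents (spouses of D):
  V: L
  G: C, L, N
  W: G, N
Taking the union gives {C, G, L, N, V, W}.

{C, G, L, N, V, W}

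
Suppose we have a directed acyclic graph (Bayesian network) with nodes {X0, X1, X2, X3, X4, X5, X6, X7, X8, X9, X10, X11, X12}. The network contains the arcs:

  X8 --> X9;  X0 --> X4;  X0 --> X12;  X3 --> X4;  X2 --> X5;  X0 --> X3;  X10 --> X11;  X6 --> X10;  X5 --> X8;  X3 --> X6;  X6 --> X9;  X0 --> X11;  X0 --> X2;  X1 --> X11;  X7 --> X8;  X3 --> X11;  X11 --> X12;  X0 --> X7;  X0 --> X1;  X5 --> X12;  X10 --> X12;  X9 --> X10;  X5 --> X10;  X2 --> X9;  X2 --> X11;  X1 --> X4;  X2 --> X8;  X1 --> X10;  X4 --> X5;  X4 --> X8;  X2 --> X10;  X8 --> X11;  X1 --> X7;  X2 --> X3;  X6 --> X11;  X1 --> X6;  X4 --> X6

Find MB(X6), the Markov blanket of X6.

{X0, X1, X2, X3, X4, X5, X8, X9, X10, X11}

By definition, MB(X6) is built from X6's parents, X6's children, and the co-parents of X6.
Pa(X6) = {X1, X3, X4}.
Ch(X6) = {X9, X10, X11}.
Co-parents of X6 (other parents of its children):
  X9: X2, X8
  X10: X1, X2, X5, X9
  X11: X0, X1, X2, X3, X8, X10
So the Markov blanket of X6 is {X0, X1, X2, X3, X4, X5, X8, X9, X10, X11}.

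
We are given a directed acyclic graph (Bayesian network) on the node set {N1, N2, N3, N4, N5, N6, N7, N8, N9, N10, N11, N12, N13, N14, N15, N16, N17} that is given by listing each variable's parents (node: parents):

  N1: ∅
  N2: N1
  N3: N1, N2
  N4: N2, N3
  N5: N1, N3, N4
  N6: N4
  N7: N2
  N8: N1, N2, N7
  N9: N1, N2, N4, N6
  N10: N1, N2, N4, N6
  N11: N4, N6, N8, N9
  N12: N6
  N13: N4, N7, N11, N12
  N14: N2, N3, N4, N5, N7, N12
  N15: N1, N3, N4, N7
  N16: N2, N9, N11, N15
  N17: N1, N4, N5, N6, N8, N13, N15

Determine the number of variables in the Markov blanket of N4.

15

A node's Markov blanket = Pa ∪ Ch ∪ (parents of Ch other than the node itself).
Parents of N4: N2, N3.
Ch(N4) = {N5, N6, N9, N10, N11, N13, N14, N15, N17}.
Co-parents of N4 (other parents of its children):
  N5's other parents are N1, N3.
  N6: no additional parents.
  parents(N9) \ {N4} = {N1, N2, N6}.
  N10 also has parents N1, N2, N6.
  N11 also has parents N6, N8, N9.
  parents(N13) \ {N4} = {N7, N11, N12}.
  parents(N14) \ {N4} = {N2, N3, N5, N7, N12}.
  N15 also has parents N1, N3, N7.
  parents(N17) \ {N4} = {N1, N5, N6, N8, N13, N15}.
MB(N4) = {N1, N2, N3, N5, N6, N7, N8, N9, N10, N11, N12, N13, N14, N15, N17}, which has 15 nodes.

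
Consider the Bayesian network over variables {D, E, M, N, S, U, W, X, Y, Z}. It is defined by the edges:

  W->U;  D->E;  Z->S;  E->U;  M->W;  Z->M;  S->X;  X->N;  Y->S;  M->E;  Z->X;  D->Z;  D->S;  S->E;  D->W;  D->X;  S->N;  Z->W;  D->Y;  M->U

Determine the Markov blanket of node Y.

Y has parent D.
Children of Y: S.
Parents of each child, excluding Y:
  S: D, Z
So the Markov blanket of Y is {D, S, Z}.

{D, S, Z}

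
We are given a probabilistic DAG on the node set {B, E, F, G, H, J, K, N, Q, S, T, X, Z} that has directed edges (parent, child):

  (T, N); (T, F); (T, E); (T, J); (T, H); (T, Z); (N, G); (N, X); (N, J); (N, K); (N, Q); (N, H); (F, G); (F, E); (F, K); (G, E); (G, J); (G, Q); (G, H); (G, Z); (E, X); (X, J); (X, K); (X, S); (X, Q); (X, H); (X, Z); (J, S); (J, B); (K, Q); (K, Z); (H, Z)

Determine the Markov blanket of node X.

Parents of X: E, N.
Ch(X) = {H, J, K, Q, S, Z}.
Parents of each child, excluding X:
  J's other parents are G, N, T.
  K also has parents F, N.
  S's other parent is J.
  parents(Q) \ {X} = {G, K, N}.
  parents(H) \ {X} = {G, N, T}.
  Z's other parents are G, H, K, T.
Union: {E, N} ∪ {H, J, K, Q, S, Z} ∪ {F, G, H, J, K, N, T} = {E, F, G, H, J, K, N, Q, S, T, Z}.

{E, F, G, H, J, K, N, Q, S, T, Z}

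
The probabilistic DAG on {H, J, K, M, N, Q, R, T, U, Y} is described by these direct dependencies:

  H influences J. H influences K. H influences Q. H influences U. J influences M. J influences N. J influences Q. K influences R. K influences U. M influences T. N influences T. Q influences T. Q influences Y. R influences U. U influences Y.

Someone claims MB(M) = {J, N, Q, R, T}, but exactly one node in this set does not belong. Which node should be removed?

A node's Markov blanket = Pa ∪ Ch ∪ (parents of Ch other than the node itself).
M has parent J.
Children of M: T.
Co-parents of M (other parents of its children):
  T: N, Q
MB(M) = {J, N, Q, T}.
R is neither a parent, child, nor co-parent of M, so it does not belong.

R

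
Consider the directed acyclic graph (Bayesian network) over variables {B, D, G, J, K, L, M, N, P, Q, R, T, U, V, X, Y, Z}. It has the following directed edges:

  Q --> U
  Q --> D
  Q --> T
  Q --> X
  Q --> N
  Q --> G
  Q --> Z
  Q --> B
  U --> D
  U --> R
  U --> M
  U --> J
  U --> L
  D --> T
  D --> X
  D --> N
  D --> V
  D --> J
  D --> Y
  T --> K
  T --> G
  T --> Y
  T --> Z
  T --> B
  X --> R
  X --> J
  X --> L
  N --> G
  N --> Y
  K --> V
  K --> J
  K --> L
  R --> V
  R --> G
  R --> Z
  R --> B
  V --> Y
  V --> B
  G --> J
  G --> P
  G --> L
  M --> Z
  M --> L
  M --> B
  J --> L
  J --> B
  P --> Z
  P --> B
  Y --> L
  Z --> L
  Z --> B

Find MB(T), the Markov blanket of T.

Parents of T: D, Q.
Children of T: B, G, K, Y, Z.
Other parents of T's children:
  K has no other parent.
  G's other parents are N, Q, R.
  Y's other parents are D, N, V.
  Z's other parents are M, P, Q, R.
  B's other parents are J, M, P, Q, R, V, Z.
So the Markov blanket of T is {B, D, G, J, K, M, N, P, Q, R, V, Y, Z}.

{B, D, G, J, K, M, N, P, Q, R, V, Y, Z}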